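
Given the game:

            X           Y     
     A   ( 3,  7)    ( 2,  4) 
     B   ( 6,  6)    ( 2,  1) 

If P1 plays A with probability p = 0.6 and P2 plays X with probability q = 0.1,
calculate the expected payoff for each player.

E[P1] = 2.22, E[P2] = 3.18

Work:
E[P1] = p·q·π₁(A,X) + p·(1-q)·π₁(A,Y) + (1-p)·q·π₁(B,X) + (1-p)·(1-q)·π₁(B,Y)
= 0.6·0.1·3 + 0.6·0.9·2 + 0.4·0.1·6 + 0.4·0.9·2
= 2.22

E[P2] = 3.18 (similar calculation)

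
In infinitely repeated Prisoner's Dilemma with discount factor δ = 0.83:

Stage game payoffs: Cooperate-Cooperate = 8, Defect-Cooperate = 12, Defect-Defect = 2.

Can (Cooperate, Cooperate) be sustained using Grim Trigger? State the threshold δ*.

δ* = 0.4; since δ = 0.83 ≥ 0.4, cooperation can be sustained

Work:
For Grim Trigger:
Cooperate forever: 8/(1-δ)
Defect then punished: 12 + 2·δ/(1-δ)
Need: 8/(1-δ) ≥ 12 + 2·δ/(1-δ)
Solving: δ ≥ (T-R)/(T-P) = (12-8)/(12-2) = 0.4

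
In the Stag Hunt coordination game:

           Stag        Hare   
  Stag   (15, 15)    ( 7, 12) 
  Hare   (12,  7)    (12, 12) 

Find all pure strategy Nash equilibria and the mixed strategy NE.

Pure NE: (Stag, Stag) and (Hare, Hare); Mixed NE: p = 0.625, q = 0.625

Work:
Check pure NE:
(Stag, Stag): (15, 15) - no unilateral deviation beneficial
(Hare, Hare): (12, 12) - no unilateral deviation beneficial
Mixed NE: P1 plays Stag with p = 0.625, P2 plays Stag with q = 0.625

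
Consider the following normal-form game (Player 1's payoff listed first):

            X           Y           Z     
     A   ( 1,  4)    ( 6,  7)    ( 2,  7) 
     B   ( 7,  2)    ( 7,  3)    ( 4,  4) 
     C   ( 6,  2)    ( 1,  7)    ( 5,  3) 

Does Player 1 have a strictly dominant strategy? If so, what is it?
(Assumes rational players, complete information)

No strictly dominant strategy exists for Player 1

Work:
A strategy strictly dominates another if it gives a strictly higher payoff against every opponent action. Compare each pair of P1's strategies column-by-column:
  A vs B: [1 vs 7, 6 vs 7, 2 vs 4] → A does not strictly dominate B (column X: 1 ≤ 7)
  A vs C: [1 vs 6, 6 vs 1, 2 vs 5] → A does not strictly dominate C (column X: 1 ≤ 6)
  B vs A: [7 vs 1, 7 vs 6, 4 vs 2] → B strictly dominates A
  B vs C: [7 vs 6, 7 vs 1, 4 vs 5] → B does not strictly dominate C (column Z: 4 ≤ 5)
  C vs A: [6 vs 1, 1 vs 6, 5 vs 2] → C does not strictly dominate A (column Y: 1 ≤ 6)
  C vs B: [6 vs 7, 1 vs 7, 5 vs 4] → C does not strictly dominate B (column X: 6 ≤ 7)
No single strategy strictly dominates all others → no strictly dominant strategy.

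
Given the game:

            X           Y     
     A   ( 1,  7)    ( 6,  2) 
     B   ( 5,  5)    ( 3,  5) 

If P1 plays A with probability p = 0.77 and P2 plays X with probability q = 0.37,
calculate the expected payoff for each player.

E[P1] = 4.0557, E[P2] = 4.1145

Work:
E[P1] = p·q·π₁(A,X) + p·(1-q)·π₁(A,Y) + (1-p)·q·π₁(B,X) + (1-p)·(1-q)·π₁(B,Y)
= 0.77·0.37·1 + 0.77·0.63·6 + 0.23·0.37·5 + 0.23·0.63·3
= 4.0557

E[P2] = 4.1145 (similar calculation)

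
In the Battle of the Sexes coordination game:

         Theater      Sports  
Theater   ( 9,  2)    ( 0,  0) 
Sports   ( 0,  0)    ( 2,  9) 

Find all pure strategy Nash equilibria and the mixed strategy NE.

Pure NE: (Theater, Theater) and (Sports, Sports); Mixed NE: p = 0.8182, q = 0.1818

Work:
Check pure NE:
(Theater, Theater): (9, 2) - no unilateral deviation beneficial
(Sports, Sports): (2, 9) - no unilateral deviation beneficial
Mixed NE: P1 plays Theater with p = 0.8182, P2 plays Theater with q = 0.1818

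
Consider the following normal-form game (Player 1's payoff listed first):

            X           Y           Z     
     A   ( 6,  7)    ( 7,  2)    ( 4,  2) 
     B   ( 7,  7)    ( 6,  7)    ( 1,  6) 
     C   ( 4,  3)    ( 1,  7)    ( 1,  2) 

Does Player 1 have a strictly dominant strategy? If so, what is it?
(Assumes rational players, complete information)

No strictly dominant strategy exists for Player 1

Work:
A strategy strictly dominates another if it gives a strictly higher payoff against every opponent action. Compare each pair of P1's strategies column-by-column:
  A vs B: [6 vs 7, 7 vs 6, 4 vs 1] → A does not strictly dominate B (column X: 6 ≤ 7)
  A vs C: [6 vs 4, 7 vs 1, 4 vs 1] → A strictly dominates C
  B vs A: [7 vs 6, 6 vs 7, 1 vs 4] → B does not strictly dominate A (column Y: 6 ≤ 7)
  B vs C: [7 vs 4, 6 vs 1, 1 vs 1] → B does not strictly dominate C (column Z: 1 ≤ 1)
  C vs A: [4 vs 6, 1 vs 7, 1 vs 4] → C does not strictly dominate A (column X: 4 ≤ 6)
  C vs B: [4 vs 7, 1 vs 6, 1 vs 1] → C does not strictly dominate B (column X: 4 ≤ 7)
No single strategy strictly dominates all others → no strictly dominant strategy.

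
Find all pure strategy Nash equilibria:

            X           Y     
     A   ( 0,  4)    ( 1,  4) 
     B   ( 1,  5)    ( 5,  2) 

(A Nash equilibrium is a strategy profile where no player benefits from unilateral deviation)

Nash equilibrium: (B, X)

Work:
Best responses:
  P1 vs X: payoffs [0, 1] → best response B (payoff 1)
  P1 vs Y: payoffs [1, 5] → best response B (payoff 5)
  P2 vs A: payoffs [4, 4] → best response X/Y (payoff 4)
  P2 vs B: payoffs [5, 2] → best response X (payoff 5)
Mutual best responses: (B,X) → Nash equilibria.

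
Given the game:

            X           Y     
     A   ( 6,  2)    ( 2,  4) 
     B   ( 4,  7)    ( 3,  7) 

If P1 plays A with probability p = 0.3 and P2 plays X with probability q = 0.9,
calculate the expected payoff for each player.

E[P1] = 4.41, E[P2] = 5.56

Work:
E[P1] = p·q·π₁(A,X) + p·(1-q)·π₁(A,Y) + (1-p)·q·π₁(B,X) + (1-p)·(1-q)·π₁(B,Y)
= 0.3·0.9·6 + 0.3·0.1·2 + 0.7·0.9·4 + 0.7·0.1·3
= 4.41

E[P2] = 5.56 (similar calculation)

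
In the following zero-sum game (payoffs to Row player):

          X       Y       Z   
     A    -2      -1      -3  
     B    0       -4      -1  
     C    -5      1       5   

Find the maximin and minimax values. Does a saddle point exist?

Maximin = -3, Minimax = 0, Saddle: False

Work:
Row minimums: [-3, -4, -5] → maximin = -3
Column maximums: [0, 1, 5] → minimax = 0
No saddle point (maximin ≠ minimax). Mixed strategy needed.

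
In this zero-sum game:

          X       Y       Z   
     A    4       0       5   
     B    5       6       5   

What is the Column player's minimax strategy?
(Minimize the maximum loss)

Column should play X or Z (all achieve the minimum), value = 5

Work:
Column player minimizes Row's maximum payoff:
Column X: max payoff to Row = 5
Column Y: max payoff to Row = 6
Column Z: max payoff to Row = 5
Minimum is 5, achieved by columns X, Z (tied).
Each of X or Z is a minimax strategy.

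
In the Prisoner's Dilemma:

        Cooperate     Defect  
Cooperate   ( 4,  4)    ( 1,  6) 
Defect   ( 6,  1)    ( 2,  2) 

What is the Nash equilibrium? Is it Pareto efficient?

(Defect, Defect) is NE; not Pareto efficient

Work:
Defect dominates Cooperate for both players:
If P2 cooperates: Defect (6) > Cooperate (4)
If P2 defects: Defect (2) > Cooperate (1)
NE: (Defect, Defect) with payoff (2, 2)
But (Cooperate, Cooperate) = (4, 4) Pareto dominates (2, 2)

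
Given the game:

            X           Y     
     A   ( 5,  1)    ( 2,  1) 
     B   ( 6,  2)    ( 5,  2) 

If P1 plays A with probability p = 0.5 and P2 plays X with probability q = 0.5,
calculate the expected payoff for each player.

E[P1] = 4.5, E[P2] = 1.5

Work:
E[P1] = p·q·π₁(A,X) + p·(1-q)·π₁(A,Y) + (1-p)·q·π₁(B,X) + (1-p)·(1-q)·π₁(B,Y)
= 0.5·0.5·5 + 0.5·0.5·2 + 0.5·0.5·6 + 0.5·0.5·5
= 4.5

E[P2] = 1.5 (similar calculation)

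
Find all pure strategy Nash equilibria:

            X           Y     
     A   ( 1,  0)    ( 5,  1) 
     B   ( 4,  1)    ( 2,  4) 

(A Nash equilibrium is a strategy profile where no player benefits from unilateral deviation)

Nash equilibrium: (A, Y)

Work:
Best responses:
  P1 vs X: payoffs [1, 4] → best response B (payoff 4)
  P1 vs Y: payoffs [5, 2] → best response A (payoff 5)
  P2 vs A: payoffs [0, 1] → best response Y (payoff 1)
  P2 vs B: payoffs [1, 4] → best response Y (payoff 4)
Mutual best responses: (A,Y) → Nash equilibria.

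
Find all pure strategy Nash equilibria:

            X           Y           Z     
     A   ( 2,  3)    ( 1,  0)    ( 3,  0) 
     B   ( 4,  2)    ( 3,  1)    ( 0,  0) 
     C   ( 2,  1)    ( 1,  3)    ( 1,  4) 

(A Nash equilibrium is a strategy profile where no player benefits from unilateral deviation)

Nash equilibrium: (B, X)

Work:
Best responses:
  P1 vs X: payoffs [2, 4, 2] → best response B (payoff 4)
  P1 vs Y: payoffs [1, 3, 1] → best response B (payoff 3)
  P1 vs Z: payoffs [3, 0, 1] → best response A (payoff 3)
  P2 vs A: payoffs [3, 0, 0] → best response X (payoff 3)
  P2 vs B: payoffs [2, 1, 0] → best response X (payoff 2)
  P2 vs C: payoffs [1, 3, 4] → best response Z (payoff 4)
Mutual best responses: (B,X) → Nash equilibria.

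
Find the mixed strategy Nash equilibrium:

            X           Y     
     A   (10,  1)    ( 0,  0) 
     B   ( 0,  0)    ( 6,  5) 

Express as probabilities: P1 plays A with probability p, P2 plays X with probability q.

p = 0.8333, q = 0.375

Work:
Find probabilities that make opponent indifferent:
P2 chooses q to make P1 indifferent between A and B
P1 chooses p to make P2 indifferent between X and Y
Mixed NE: P1 plays (A: 0.8333, B: 0.1667), P2 plays (X: 0.375, Y: 0.625)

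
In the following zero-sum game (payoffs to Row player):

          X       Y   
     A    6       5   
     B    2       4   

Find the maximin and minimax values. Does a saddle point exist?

Maximin = 5, Minimax = 5, Saddle: True

Work:
Row minimums: [5, 2] → maximin = 5
Column maximums: [6, 5] → minimax = 5
Saddle point exists! Game value = 5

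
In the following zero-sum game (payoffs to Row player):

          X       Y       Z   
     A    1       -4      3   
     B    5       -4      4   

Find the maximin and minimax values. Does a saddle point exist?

Maximin = -4, Minimax = -4, Saddle: True

Work:
Row minimums: [-4, -4] → maximin = -4
Column maximums: [5, -4, 4] → minimax = -4
Saddle point exists! Game value = -4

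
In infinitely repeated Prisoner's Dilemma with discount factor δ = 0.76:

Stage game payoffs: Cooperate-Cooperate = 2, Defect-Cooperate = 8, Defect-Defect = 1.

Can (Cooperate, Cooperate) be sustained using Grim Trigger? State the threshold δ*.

δ* = 0.8571; since δ = 0.76 < 0.8571, cooperation cannot be sustained

Work:
For Grim Trigger:
Cooperate forever: 2/(1-δ)
Defect then punished: 8 + 1·δ/(1-δ)
Need: 2/(1-δ) ≥ 8 + 1·δ/(1-δ)
Solving: δ ≥ (T-R)/(T-P) = (8-2)/(8-1) = 0.8571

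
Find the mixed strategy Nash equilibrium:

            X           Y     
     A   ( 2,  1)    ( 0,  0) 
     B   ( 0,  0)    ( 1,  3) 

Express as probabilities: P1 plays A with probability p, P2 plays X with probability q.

p = 0.75, q = 0.3333

Work:
Find probabilities that make opponent indifferent:
P2 chooses q to make P1 indifferent between A and B
P1 chooses p to make P2 indifferent between X and Y
Mixed NE: P1 plays (A: 0.75, B: 0.25), P2 plays (X: 0.3333, Y: 0.6667)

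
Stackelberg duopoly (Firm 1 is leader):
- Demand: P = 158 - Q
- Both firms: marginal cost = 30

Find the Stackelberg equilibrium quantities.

q₁* (leader) = 64.0, q₂* (follower) = 32.0

Work:
Follower's reaction: q₂ = (a - c - q₁)/2
Leader substitutes: π₁ = q₁·(a - q₁ - (a-c-q₁)/2 - c)
FOC: q₁* = (158 - 30)/2 = 64.00
Then: q₂* = (158 - 30 - 64.0)/2 = 32.00
Leader has first-mover advantage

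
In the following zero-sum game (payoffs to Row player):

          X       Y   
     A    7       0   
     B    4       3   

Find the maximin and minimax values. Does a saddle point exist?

Maximin = 3, Minimax = 3, Saddle: True

Work:
Row minimums: [0, 3] → maximin = 3
Column maximums: [7, 3] → minimax = 3
Saddle point exists! Game value = 3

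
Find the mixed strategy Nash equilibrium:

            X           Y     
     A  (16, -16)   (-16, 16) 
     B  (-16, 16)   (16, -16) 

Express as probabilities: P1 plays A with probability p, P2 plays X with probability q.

p = 0.5, q = 0.5

Work:
Find probabilities that make opponent indifferent:
P2 chooses q to make P1 indifferent between A and B
P1 chooses p to make P2 indifferent between X and Y
Mixed NE: P1 plays (A: 0.5, B: 0.5), P2 plays (X: 0.5, Y: 0.5)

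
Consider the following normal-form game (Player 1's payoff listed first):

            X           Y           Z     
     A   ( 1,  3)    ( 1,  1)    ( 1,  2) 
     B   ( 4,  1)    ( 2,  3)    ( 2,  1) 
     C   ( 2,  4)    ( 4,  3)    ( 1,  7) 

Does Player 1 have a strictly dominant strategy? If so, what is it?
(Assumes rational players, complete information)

No strictly dominant strategy exists for Player 1

Work:
A strategy strictly dominates another if it gives a strictly higher payoff against every opponent action. Compare each pair of P1's strategies column-by-column:
  A vs B: [1 vs 4, 1 vs 2, 1 vs 2] → A does not strictly dominate B (column X: 1 ≤ 4)
  A vs C: [1 vs 2, 1 vs 4, 1 vs 1] → A does not strictly dominate C (column X: 1 ≤ 2)
  B vs A: [4 vs 1, 2 vs 1, 2 vs 1] → B strictly dominates A
  B vs C: [4 vs 2, 2 vs 4, 2 vs 1] → B does not strictly dominate C (column Y: 2 ≤ 4)
  C vs A: [2 vs 1, 4 vs 1, 1 vs 1] → C does not strictly dominate A (column Z: 1 ≤ 1)
  C vs B: [2 vs 4, 4 vs 2, 1 vs 2] → C does not strictly dominate B (column X: 2 ≤ 4)
No single strategy strictly dominates all others → no strictly dominant strategy.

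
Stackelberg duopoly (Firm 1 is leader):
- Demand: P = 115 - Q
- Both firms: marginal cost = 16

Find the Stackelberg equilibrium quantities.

q₁* (leader) = 49.5, q₂* (follower) = 24.75

Work:
Follower's reaction: q₂ = (a - c - q₁)/2
Leader substitutes: π₁ = q₁·(a - q₁ - (a-c-q₁)/2 - c)
FOC: q₁* = (115 - 16)/2 = 49.50
Then: q₂* = (115 - 16 - 49.5)/2 = 24.75
Leader has first-mover advantage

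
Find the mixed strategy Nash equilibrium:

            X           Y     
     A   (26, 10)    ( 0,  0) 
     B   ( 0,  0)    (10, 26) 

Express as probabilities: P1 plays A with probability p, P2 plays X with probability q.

p = 0.7222, q = 0.2778

Work:
Find probabilities that make opponent indifferent:
P2 chooses q to make P1 indifferent between A and B
P1 chooses p to make P2 indifferent between X and Y
Mixed NE: P1 plays (A: 0.7222, B: 0.2778), P2 plays (X: 0.2778, Y: 0.7222)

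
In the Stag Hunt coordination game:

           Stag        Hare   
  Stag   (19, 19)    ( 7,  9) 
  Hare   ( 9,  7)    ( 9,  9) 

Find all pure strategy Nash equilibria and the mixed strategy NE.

Pure NE: (Stag, Stag) and (Hare, Hare); Mixed NE: p = 0.1667, q = 0.1667

Work:
Check pure NE:
(Stag, Stag): (19, 19) - no unilateral deviation beneficial
(Hare, Hare): (9, 9) - no unilateral deviation beneficial
Mixed NE: P1 plays Stag with p = 0.1667, P2 plays Stag with q = 0.1667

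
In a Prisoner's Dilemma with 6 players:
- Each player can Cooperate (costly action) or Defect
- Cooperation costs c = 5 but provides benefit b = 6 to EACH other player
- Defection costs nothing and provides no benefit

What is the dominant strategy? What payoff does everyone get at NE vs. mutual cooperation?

Dominant: Defect; NE payoff = 0; Coop payoff = 25

Work:
Defect dominates (saves cost c = 5, benefit to others is external)
NE: All defect → everyone gets 0
If all cooperate: each receives (5)×6 - 5 = 25
Social dilemma: 25 > 0 but NE gives 0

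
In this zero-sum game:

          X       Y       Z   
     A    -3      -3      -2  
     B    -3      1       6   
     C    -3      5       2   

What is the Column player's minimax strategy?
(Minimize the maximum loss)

Column should play X, value = -3

Work:
Column player minimizes Row's maximum payoff:
Column X: max payoff to Row = -3
Column Y: max payoff to Row = 5
Column Z: max payoff to Row = 6
Minimum is -3, achieved by column X.
Minimax strategy: X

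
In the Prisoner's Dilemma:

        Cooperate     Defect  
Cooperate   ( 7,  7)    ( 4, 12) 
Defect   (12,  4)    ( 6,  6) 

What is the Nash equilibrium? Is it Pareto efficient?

(Defect, Defect) is NE; not Pareto efficient

Work:
Defect dominates Cooperate for both players:
If P2 cooperates: Defect (12) > Cooperate (7)
If P2 defects: Defect (6) > Cooperate (4)
NE: (Defect, Defect) with payoff (6, 6)
But (Cooperate, Cooperate) = (7, 7) Pareto dominates (6, 6)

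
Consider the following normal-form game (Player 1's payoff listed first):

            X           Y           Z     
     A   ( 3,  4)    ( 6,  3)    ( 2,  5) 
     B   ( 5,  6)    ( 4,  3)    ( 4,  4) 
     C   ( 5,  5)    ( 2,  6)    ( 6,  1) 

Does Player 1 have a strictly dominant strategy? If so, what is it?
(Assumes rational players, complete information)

No strictly dominant strategy exists for Player 1

Work:
A strategy strictly dominates another if it gives a strictly higher payoff against every opponent action. Compare each pair of P1's strategies column-by-column:
  A vs B: [3 vs 5, 6 vs 4, 2 vs 4] → A does not strictly dominate B (column X: 3 ≤ 5)
  A vs C: [3 vs 5, 6 vs 2, 2 vs 6] → A does not strictly dominate C (column X: 3 ≤ 5)
  B vs A: [5 vs 3, 4 vs 6, 4 vs 2] → B does not strictly dominate A (column Y: 4 ≤ 6)
  B vs C: [5 vs 5, 4 vs 2, 4 vs 6] → B does not strictly dominate C (column X: 5 ≤ 5)
  C vs A: [5 vs 3, 2 vs 6, 6 vs 2] → C does not strictly dominate A (column Y: 2 ≤ 6)
  C vs B: [5 vs 5, 2 vs 4, 6 vs 4] → C does not strictly dominate B (column X: 5 ≤ 5)
No single strategy strictly dominates all others → no strictly dominant strategy.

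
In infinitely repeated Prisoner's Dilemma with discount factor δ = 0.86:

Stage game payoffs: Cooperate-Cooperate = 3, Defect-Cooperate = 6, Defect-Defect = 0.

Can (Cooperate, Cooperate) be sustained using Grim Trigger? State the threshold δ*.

δ* = 0.5; since δ = 0.86 ≥ 0.5, cooperation can be sustained

Work:
For Grim Trigger:
Cooperate forever: 3/(1-δ)
Defect then punished: 6 + 0·δ/(1-δ)
Need: 3/(1-δ) ≥ 6 + 0·δ/(1-δ)
Solving: δ ≥ (T-R)/(T-P) = (6-3)/(6-0) = 0.5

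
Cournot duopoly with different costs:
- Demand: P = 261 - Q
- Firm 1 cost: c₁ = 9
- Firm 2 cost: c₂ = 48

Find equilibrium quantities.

q₁* = 97.0, q₂* = 58.0

Work:
Reaction: q₁ = (261 - 9 - q₂)/2
Reaction: q₂ = (261 - 48 - q₁)/2
Solve simultaneously:
q₁* = (261 - 2×9 + 48)/3 = 97.0
q₂* = (261 - 2×48 + 9)/3 = 58.0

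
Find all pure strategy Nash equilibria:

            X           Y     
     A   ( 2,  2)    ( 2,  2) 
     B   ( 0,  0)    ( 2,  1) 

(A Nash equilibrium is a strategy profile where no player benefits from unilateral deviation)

Nash equilibrium: (A, X), (A, Y), (B, Y)

Work:
Best responses:
  P1 vs X: payoffs [2, 0] → best response A (payoff 2)
  P1 vs Y: payoffs [2, 2] → best response A/B (payoff 2)
  P2 vs A: payoffs [2, 2] → best response X/Y (payoff 2)
  P2 vs B: payoffs [0, 1] → best response Y (payoff 1)
Mutual best responses: (A,X), (A,Y), (B,Y) → Nash equilibria.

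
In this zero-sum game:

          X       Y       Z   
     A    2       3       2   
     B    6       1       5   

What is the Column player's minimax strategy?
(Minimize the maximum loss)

Column should play Y, value = 3

Work:
Column player minimizes Row's maximum payoff:
Column X: max payoff to Row = 6
Column Y: max payoff to Row = 3
Column Z: max payoff to Row = 5
Minimum is 3, achieved by column Y.
Minimax strategy: Y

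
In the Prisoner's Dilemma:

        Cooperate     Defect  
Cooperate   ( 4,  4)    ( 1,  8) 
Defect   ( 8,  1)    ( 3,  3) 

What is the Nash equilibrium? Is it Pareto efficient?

(Defect, Defect) is NE; not Pareto efficient

Work:
Defect dominates Cooperate for both players:
If P2 cooperates: Defect (8) > Cooperate (4)
If P2 defects: Defect (3) > Cooperate (1)
NE: (Defect, Defect) with payoff (3, 3)
But (Cooperate, Cooperate) = (4, 4) Pareto dominates (3, 3)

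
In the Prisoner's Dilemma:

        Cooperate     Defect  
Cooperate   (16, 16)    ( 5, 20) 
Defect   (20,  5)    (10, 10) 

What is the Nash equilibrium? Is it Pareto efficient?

(Defect, Defect) is NE; not Pareto efficient

Work:
Defect dominates Cooperate for both players:
If P2 cooperates: Defect (20) > Cooperate (16)
If P2 defects: Defect (10) > Cooperate (5)
NE: (Defect, Defect) with payoff (10, 10)
But (Cooperate, Cooperate) = (16, 16) Pareto dominates (10, 10)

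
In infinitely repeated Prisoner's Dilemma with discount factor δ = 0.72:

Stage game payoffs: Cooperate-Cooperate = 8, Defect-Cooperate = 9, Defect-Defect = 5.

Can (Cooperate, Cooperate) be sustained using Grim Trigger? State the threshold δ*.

δ* = 0.25; since δ = 0.72 ≥ 0.25, cooperation can be sustained

Work:
For Grim Trigger:
Cooperate forever: 8/(1-δ)
Defect then punished: 9 + 5·δ/(1-δ)
Need: 8/(1-δ) ≥ 9 + 5·δ/(1-δ)
Solving: δ ≥ (T-R)/(T-P) = (9-8)/(9-5) = 0.25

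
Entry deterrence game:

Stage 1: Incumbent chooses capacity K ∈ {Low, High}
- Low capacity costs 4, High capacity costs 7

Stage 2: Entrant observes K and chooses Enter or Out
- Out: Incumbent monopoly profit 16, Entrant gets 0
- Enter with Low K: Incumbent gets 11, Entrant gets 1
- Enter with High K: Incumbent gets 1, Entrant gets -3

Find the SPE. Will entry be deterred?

SPE: (High, Enter|Low, Out|High); Entry deterred. Incumbent net profit = 9

Work:
After Low K: Entrant enters (1 > 0)
After High K: Entrant stays out (-3 < 0)
Incumbent: Low → 11−4=7, High → 16−7=9
Incumbent chooses High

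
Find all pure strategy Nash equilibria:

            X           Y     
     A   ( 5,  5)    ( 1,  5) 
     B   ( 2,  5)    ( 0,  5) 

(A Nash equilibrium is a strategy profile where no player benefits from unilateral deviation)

Nash equilibrium: (A, X), (A, Y)

Work:
Best responses:
  P1 vs X: payoffs [5, 2] → best response A (payoff 5)
  P1 vs Y: payoffs [1, 0] → best response A (payoff 1)
  P2 vs A: payoffs [5, 5] → best response X/Y (payoff 5)
  P2 vs B: payoffs [5, 5] → best response X/Y (payoff 5)
Mutual best responses: (A,X), (A,Y) → Nash equilibria.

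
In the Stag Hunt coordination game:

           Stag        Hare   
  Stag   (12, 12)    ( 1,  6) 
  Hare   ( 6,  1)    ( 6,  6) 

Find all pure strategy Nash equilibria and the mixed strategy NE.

Pure NE: (Stag, Stag) and (Hare, Hare); Mixed NE: p = 0.4545, q = 0.4545

Work:
Check pure NE:
(Stag, Stag): (12, 12) - no unilateral deviation beneficial
(Hare, Hare): (6, 6) - no unilateral deviation beneficial
Mixed NE: P1 plays Stag with p = 0.4545, P2 plays Stag with q = 0.4545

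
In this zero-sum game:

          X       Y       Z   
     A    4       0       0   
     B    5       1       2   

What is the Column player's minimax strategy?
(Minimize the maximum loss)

Column should play Y, value = 1

Work:
Column player minimizes Row's maximum payoff:
Column X: max payoff to Row = 5
Column Y: max payoff to Row = 1
Column Z: max payoff to Row = 2
Minimum is 1, achieved by column Y.
Minimax strategy: Y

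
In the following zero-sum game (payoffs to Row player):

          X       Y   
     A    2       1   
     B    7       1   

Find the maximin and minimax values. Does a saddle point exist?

Maximin = 1, Minimax = 1, Saddle: True

Work:
Row minimums: [1, 1] → maximin = 1
Column maximums: [7, 1] → minimax = 1
Saddle point exists! Game value = 1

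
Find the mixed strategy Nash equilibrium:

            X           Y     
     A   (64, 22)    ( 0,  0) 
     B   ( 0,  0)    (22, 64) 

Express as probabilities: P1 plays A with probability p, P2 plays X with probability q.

p = 0.7442, q = 0.2558

Work:
Find probabilities that make opponent indifferent:
P2 chooses q to make P1 indifferent between A and B
P1 chooses p to make P2 indifferent between X and Y
Mixed NE: P1 plays (A: 0.7442, B: 0.2558), P2 plays (X: 0.2558, Y: 0.7442)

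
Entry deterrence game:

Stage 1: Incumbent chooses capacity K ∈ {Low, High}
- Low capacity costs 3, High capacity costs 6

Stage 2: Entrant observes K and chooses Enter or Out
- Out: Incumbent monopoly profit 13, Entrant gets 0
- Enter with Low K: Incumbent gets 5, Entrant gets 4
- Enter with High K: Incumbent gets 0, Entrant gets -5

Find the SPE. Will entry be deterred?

SPE: (High, Enter|Low, Out|High); Entry deterred. Incumbent net profit = 7

Work:
After Low K: Entrant enters (4 > 0)
After High K: Entrant stays out (-5 < 0)
Incumbent: Low → 5−3=2, High → 13−6=7
Incumbent chooses High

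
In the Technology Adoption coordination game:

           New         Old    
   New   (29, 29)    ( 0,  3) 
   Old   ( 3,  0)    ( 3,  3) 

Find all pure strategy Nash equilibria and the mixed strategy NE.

Pure NE: (New, New) and (Old, Old); Mixed NE: p = 0.1034, q = 0.1034

Work:
Check pure NE:
(New, New): (29, 29) - no unilateral deviation beneficial
(Old, Old): (3, 3) - no unilateral deviation beneficial
Mixed NE: P1 plays New with p = 0.1034, P2 plays New with q = 0.1034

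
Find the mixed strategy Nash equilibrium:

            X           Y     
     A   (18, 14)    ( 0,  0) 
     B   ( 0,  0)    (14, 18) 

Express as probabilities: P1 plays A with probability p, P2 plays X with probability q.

p = 0.5625, q = 0.4375

Work:
Find probabilities that make opponent indifferent:
P2 chooses q to make P1 indifferent between A and B
P1 chooses p to make P2 indifferent between X and Y
Mixed NE: P1 plays (A: 0.5625, B: 0.4375), P2 plays (X: 0.4375, Y: 0.5625)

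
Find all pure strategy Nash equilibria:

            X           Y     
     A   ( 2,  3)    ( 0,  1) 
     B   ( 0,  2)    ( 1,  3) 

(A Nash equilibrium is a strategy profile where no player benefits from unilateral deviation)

Nash equilibrium: (A, X), (B, Y)

Work:
Best responses:
  P1 vs X: payoffs [2, 0] → best response A (payoff 2)
  P1 vs Y: payoffs [0, 1] → best response B (payoff 1)
  P2 vs A: payoffs [3, 1] → best response X (payoff 3)
  P2 vs B: payoffs [2, 3] → best response Y (payoff 3)
Mutual best responses: (A,X), (B,Y) → Nash equilibria.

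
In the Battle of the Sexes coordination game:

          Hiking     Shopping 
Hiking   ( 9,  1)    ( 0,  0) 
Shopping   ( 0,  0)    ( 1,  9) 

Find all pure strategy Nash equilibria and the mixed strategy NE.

Pure NE: (Hiking, Hiking) and (Shopping, Shopping); Mixed NE: p = 0.9, q = 0.1

Work:
Check pure NE:
(Hiking, Hiking): (9, 1) - no unilateral deviation beneficial
(Shopping, Shopping): (1, 9) - no unilateral deviation beneficial
Mixed NE: P1 plays Hiking with p = 0.9, P2 plays Hiking with q = 0.1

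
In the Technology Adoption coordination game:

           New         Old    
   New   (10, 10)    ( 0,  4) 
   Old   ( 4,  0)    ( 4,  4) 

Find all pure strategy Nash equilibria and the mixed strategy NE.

Pure NE: (New, New) and (Old, Old); Mixed NE: p = 0.4, q = 0.4

Work:
Check pure NE:
(New, New): (10, 10) - no unilateral deviation beneficial
(Old, Old): (4, 4) - no unilateral deviation beneficial
Mixed NE: P1 plays New with p = 0.4, P2 plays New with q = 0.4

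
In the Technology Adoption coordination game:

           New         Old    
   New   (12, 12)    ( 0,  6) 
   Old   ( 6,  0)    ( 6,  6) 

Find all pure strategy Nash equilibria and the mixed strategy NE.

Pure NE: (New, New) and (Old, Old); Mixed NE: p = 0.5, q = 0.5

Work:
Check pure NE:
(New, New): (12, 12) - no unilateral deviation beneficial
(Old, Old): (6, 6) - no unilateral deviation beneficial
Mixed NE: P1 plays New with p = 0.5, P2 plays New with q = 0.5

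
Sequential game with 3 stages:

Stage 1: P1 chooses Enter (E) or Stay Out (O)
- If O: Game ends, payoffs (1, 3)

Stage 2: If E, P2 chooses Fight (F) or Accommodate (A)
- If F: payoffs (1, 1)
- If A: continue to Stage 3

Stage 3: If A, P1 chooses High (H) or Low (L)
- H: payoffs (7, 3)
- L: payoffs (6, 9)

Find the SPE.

SPE: (E, A, H); Outcome (7, 3)

Work:
Stage 3: P1 chooses H (7 vs 6)
Stage 2: P2: F->1, A->3 (anticipating H). Choose A
Stage 1: P1: O->1, E->7 (anticipating A, H). Choose E
SPE path: E -> A -> H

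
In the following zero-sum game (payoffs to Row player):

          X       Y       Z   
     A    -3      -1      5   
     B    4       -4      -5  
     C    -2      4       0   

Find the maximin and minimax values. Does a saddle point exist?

Maximin = -2, Minimax = 4, Saddle: False

Work:
Row minimums: [-3, -5, -2] → maximin = -2
Column maximums: [4, 4, 5] → minimax = 4
No saddle point (maximin ≠ minimax). Mixed strategy needed.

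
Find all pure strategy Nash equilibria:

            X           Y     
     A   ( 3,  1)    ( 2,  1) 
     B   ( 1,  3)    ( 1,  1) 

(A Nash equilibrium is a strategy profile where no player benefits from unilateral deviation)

Nash equilibrium: (A, X), (A, Y)

Work:
Best responses:
  P1 vs X: payoffs [3, 1] → best response A (payoff 3)
  P1 vs Y: payoffs [2, 1] → best response A (payoff 2)
  P2 vs A: payoffs [1, 1] → best response X/Y (payoff 1)
  P2 vs B: payoffs [3, 1] → best response X (payoff 3)
Mutual best responses: (A,X), (A,Y) → Nash equilibria.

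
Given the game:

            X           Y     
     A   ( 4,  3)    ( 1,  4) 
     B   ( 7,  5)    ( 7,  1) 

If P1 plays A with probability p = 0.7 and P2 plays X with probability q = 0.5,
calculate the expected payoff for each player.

E[P1] = 3.85, E[P2] = 3.35

Work:
E[P1] = p·q·π₁(A,X) + p·(1-q)·π₁(A,Y) + (1-p)·q·π₁(B,X) + (1-p)·(1-q)·π₁(B,Y)
= 0.7·0.5·4 + 0.7·0.5·1 + 0.3·0.5·7 + 0.3·0.5·7
= 3.85

E[P2] = 3.35 (similar calculation)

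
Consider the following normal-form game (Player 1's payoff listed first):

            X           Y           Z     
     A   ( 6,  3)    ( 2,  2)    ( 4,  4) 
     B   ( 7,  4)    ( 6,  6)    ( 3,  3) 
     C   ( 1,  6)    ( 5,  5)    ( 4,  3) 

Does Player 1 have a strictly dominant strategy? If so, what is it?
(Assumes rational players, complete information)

No strictly dominant strategy exists for Player 1

Work:
A strategy strictly dominates another if it gives a strictly higher payoff against every opponent action. Compare each pair of P1's strategies column-by-column:
  A vs B: [6 vs 7, 2 vs 6, 4 vs 3] → A does not strictly dominate B (column X: 6 ≤ 7)
  A vs C: [6 vs 1, 2 vs 5, 4 vs 4] → A does not strictly dominate C (column Y: 2 ≤ 5)
  B vs A: [7 vs 6, 6 vs 2, 3 vs 4] → B does not strictly dominate A (column Z: 3 ≤ 4)
  B vs C: [7 vs 1, 6 vs 5, 3 vs 4] → B does not strictly dominate C (column Z: 3 ≤ 4)
  C vs A: [1 vs 6, 5 vs 2, 4 vs 4] → C does not strictly dominate A (column X: 1 ≤ 6)
  C vs B: [1 vs 7, 5 vs 6, 4 vs 3] → C does not strictly dominate B (column X: 1 ≤ 7)
No single strategy strictly dominates all others → no strictly dominant strategy.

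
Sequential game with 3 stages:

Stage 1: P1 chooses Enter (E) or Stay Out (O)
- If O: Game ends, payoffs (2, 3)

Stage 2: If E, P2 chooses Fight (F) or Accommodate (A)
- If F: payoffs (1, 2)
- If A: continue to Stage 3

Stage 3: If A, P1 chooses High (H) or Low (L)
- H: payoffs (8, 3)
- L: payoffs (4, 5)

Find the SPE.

SPE: (E, A, H); Outcome (8, 3)

Work:
Stage 3: P1 chooses H (8 vs 4)
Stage 2: P2: F->2, A->3 (anticipating H). Choose A
Stage 1: P1: O->2, E->8 (anticipating A, H). Choose E
SPE path: E -> A -> H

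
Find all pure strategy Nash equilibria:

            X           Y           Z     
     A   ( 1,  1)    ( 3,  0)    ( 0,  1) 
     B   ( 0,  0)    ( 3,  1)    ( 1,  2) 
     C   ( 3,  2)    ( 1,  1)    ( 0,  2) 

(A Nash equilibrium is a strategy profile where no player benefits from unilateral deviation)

Nash equilibrium: (B, Z), (C, X)

Work:
Best responses:
  P1 vs X: payoffs [1, 0, 3] → best response C (payoff 3)
  P1 vs Y: payoffs [3, 3, 1] → best response A/B (payoff 3)
  P1 vs Z: payoffs [0, 1, 0] → best response B (payoff 1)
  P2 vs A: payoffs [1, 0, 1] → best response X/Z (payoff 1)
  P2 vs B: payoffs [0, 1, 2] → best response Z (payoff 2)
  P2 vs C: payoffs [2, 1, 2] → best response X/Z (payoff 2)
Mutual best responses: (B,Z), (C,X) → Nash equilibria.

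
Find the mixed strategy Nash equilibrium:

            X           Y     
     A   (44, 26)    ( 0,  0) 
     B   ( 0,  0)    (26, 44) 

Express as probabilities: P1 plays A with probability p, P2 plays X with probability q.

p = 0.6286, q = 0.3714

Work:
Find probabilities that make opponent indifferent:
P2 chooses q to make P1 indifferent between A and B
P1 chooses p to make P2 indifferent between X and Y
Mixed NE: P1 plays (A: 0.6286, B: 0.3714), P2 plays (X: 0.3714, Y: 0.6286)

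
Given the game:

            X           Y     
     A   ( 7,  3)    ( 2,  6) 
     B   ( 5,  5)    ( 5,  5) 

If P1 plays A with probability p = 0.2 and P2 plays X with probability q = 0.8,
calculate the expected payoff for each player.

E[P1] = 5.2, E[P2] = 4.72

Work:
E[P1] = p·q·π₁(A,X) + p·(1-q)·π₁(A,Y) + (1-p)·q·π₁(B,X) + (1-p)·(1-q)·π₁(B,Y)
= 0.2·0.8·7 + 0.2·0.2·2 + 0.8·0.8·5 + 0.8·0.2·5
= 5.2

E[P2] = 4.72 (similar calculation)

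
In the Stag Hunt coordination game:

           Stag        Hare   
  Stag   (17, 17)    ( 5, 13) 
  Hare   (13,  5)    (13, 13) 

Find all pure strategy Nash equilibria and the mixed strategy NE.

Pure NE: (Stag, Stag) and (Hare, Hare); Mixed NE: p = 0.6667, q = 0.6667

Work:
Check pure NE:
(Stag, Stag): (17, 17) - no unilateral deviation beneficial
(Hare, Hare): (13, 13) - no unilateral deviation beneficial
Mixed NE: P1 plays Stag with p = 0.6667, P2 plays Stag with q = 0.6667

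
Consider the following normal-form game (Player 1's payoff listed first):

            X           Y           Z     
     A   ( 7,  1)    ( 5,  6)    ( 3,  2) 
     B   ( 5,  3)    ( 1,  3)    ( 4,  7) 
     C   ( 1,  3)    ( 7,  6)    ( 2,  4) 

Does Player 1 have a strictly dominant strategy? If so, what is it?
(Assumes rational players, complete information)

No strictly dominant strategy exists for Player 1

Work:
A strategy strictly dominates another if it gives a strictly higher payoff against every opponent action. Compare each pair of P1's strategies column-by-column:
  A vs B: [7 vs 5, 5 vs 1, 3 vs 4] → A does not strictly dominate B (column Z: 3 ≤ 4)
  A vs C: [7 vs 1, 5 vs 7, 3 vs 2] → A does not strictly dominate C (column Y: 5 ≤ 7)
  B vs A: [5 vs 7, 1 vs 5, 4 vs 3] → B does not strictly dominate A (column X: 5 ≤ 7)
  B vs C: [5 vs 1, 1 vs 7, 4 vs 2] → B does not strictly dominate C (column Y: 1 ≤ 7)
  C vs A: [1 vs 7, 7 vs 5, 2 vs 3] → C does not strictly dominate A (column X: 1 ≤ 7)
  C vs B: [1 vs 5, 7 vs 1, 2 vs 4] → C does not strictly dominate B (column X: 1 ≤ 5)
No single strategy strictly dominates all others → no strictly dominant strategy.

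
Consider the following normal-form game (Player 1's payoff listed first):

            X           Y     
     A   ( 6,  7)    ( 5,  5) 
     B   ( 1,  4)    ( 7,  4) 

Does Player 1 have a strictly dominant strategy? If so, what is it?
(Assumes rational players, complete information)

No strictly dominant strategy exists for Player 1

Work:
A strategy strictly dominates another if it gives a strictly higher payoff against every opponent action. Compare each pair of P1's strategies column-by-column:
  A vs B: [6 vs 1, 5 vs 7] → A does not strictly dominate B (column Y: 5 ≤ 7)
  B vs A: [1 vs 6, 7 vs 5] → B does not strictly dominate A (column X: 1 ≤ 6)
No single strategy strictly dominates all others → no strictly dominant strategy.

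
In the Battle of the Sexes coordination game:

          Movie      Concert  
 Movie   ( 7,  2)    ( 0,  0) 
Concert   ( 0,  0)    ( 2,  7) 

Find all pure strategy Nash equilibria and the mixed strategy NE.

Pure NE: (Movie, Movie) and (Concert, Concert); Mixed NE: p = 0.7778, q = 0.2222

Work:
Check pure NE:
(Movie, Movie): (7, 2) - no unilateral deviation beneficial
(Concert, Concert): (2, 7) - no unilateral deviation beneficial
Mixed NE: P1 plays Movie with p = 0.7778, P2 plays Movie with q = 0.2222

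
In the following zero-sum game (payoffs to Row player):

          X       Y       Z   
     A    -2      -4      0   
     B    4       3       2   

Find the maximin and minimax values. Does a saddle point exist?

Maximin = 2, Minimax = 2, Saddle: True

Work:
Row minimums: [-4, 2] → maximin = 2
Column maximums: [4, 3, 2] → minimax = 2
Saddle point exists! Game value = 2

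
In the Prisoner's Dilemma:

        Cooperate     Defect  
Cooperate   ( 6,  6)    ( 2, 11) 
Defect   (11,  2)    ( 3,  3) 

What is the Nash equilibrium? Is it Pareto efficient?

(Defect, Defect) is NE; not Pareto efficient

Work:
Defect dominates Cooperate for both players:
If P2 cooperates: Defect (11) > Cooperate (6)
If P2 defects: Defect (3) > Cooperate (2)
NE: (Defect, Defect) with payoff (3, 3)
But (Cooperate, Cooperate) = (6, 6) Pareto dominates (3, 3)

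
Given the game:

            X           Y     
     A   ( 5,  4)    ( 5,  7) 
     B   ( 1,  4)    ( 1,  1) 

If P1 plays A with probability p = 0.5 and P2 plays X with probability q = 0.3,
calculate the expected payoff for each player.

E[P1] = 3.0, E[P2] = 4.0

Work:
E[P1] = p·q·π₁(A,X) + p·(1-q)·π₁(A,Y) + (1-p)·q·π₁(B,X) + (1-p)·(1-q)·π₁(B,Y)
= 0.5·0.3·5 + 0.5·0.7·5 + 0.5·0.3·1 + 0.5·0.7·1
= 3.0

E[P2] = 4.0 (similar calculation)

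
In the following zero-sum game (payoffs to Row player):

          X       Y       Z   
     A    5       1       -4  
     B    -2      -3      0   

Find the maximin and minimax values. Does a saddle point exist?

Maximin = -3, Minimax = 0, Saddle: False

Work:
Row minimums: [-4, -3] → maximin = -3
Column maximums: [5, 1, 0] → minimax = 0
No saddle point (maximin ≠ minimax). Mixed strategy needed.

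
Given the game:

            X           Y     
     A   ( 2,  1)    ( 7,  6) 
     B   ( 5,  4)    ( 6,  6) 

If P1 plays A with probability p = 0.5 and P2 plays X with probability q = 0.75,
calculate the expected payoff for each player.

E[P1] = 4.25, E[P2] = 3.375

Work:
E[P1] = p·q·π₁(A,X) + p·(1-q)·π₁(A,Y) + (1-p)·q·π₁(B,X) + (1-p)·(1-q)·π₁(B,Y)
= 0.5·0.75·2 + 0.5·0.25·7 + 0.5·0.75·5 + 0.5·0.25·6
= 4.25

E[P2] = 3.375 (similar calculation)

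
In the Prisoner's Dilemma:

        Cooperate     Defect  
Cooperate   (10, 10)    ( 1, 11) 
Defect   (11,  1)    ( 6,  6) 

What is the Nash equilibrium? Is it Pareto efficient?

(Defect, Defect) is NE; not Pareto efficient

Work:
Defect dominates Cooperate for both players:
If P2 cooperates: Defect (11) > Cooperate (10)
If P2 defects: Defect (6) > Cooperate (1)
NE: (Defect, Defect) with payoff (6, 6)
But (Cooperate, Cooperate) = (10, 10) Pareto dominates (6, 6)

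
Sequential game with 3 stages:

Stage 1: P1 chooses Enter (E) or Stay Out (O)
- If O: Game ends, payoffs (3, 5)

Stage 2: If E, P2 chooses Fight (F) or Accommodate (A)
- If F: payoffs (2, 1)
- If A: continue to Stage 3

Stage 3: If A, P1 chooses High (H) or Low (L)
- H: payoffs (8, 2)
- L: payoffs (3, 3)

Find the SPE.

SPE: (E, A, H); Outcome (8, 2)

Work:
Stage 3: P1 chooses H (8 vs 3)
Stage 2: P2: F->1, A->2 (anticipating H). Choose A
Stage 1: P1: O->3, E->8 (anticipating A, H). Choose E
SPE path: E -> A -> H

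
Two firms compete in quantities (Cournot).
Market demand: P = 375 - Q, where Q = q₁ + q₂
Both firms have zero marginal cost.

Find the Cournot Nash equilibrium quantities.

q₁* = q₂* = 125.0; P* = 125.0

Work:
Profit: π_i = P·q_i = (a - q_i - q_j)·q_i
FOC: ∂π_i/∂q_i = a - 2q_i - q_j = 0
Reaction function: q_i = (375 - q_j)/2
Symmetry: q* = 375/3 = 125.0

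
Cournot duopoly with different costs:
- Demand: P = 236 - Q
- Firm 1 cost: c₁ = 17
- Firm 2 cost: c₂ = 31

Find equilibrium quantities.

q₁* = 77.67, q₂* = 63.67

Work:
Reaction: q₁ = (236 - 17 - q₂)/2
Reaction: q₂ = (236 - 31 - q₁)/2
Solve simultaneously:
q₁* = (236 - 2×17 + 31)/3 = 77.67
q₂* = (236 - 2×31 + 17)/3 = 63.67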